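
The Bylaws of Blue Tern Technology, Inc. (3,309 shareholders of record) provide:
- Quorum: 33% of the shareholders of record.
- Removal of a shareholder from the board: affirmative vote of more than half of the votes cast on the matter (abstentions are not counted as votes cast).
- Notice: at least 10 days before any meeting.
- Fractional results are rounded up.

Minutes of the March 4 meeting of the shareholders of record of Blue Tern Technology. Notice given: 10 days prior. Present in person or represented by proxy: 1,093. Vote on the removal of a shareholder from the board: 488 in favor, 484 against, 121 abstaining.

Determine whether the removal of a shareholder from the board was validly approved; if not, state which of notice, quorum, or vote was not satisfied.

Valid — all requirements satisfied.

Notice: 10 days given; 10 required. Satisfied.
Quorum: 33% of 3,309 = 1,091.97, rounded up to 1,092; 1,093 present. Satisfied.
Vote: requires a majority of the votes cast (1,093 − 121 abstaining = 972); a majority of 972 is 487, so 487 needed; 488 in favor. Satisfied.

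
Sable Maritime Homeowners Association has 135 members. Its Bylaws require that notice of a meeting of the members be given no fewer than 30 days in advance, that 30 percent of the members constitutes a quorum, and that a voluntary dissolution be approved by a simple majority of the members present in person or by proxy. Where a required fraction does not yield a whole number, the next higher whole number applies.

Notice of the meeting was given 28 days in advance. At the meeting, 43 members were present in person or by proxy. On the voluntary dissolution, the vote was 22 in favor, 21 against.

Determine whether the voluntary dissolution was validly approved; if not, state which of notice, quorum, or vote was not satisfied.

Notice: 28 days given; 30 required. Not satisfied.
Quorum: 30% of 135 = 40.50, rounded up to 41; 43 present. Satisfied.
Vote: requires a majority of those present (43); a majority of 43 is 22, so 22 needed; 22 in favor. Satisfied.

Invalid — notice requirement not satisfied.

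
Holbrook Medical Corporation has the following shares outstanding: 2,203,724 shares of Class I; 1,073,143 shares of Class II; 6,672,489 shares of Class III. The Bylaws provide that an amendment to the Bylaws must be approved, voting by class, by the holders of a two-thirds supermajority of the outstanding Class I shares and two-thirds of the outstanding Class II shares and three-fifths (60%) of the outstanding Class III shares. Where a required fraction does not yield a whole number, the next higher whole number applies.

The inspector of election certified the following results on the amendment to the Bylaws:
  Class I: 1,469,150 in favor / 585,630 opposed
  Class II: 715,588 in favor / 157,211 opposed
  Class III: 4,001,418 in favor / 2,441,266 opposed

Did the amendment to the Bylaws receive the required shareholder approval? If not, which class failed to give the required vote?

Class I: 2/3 of 2203724 = 1469149.33, rounded up to 1469150; 1,469,150 required, 1,469,150 in favor — approved.
Class II: 2/3 of 1073143 = 715428.67, rounded up to 715429; 715,429 required, 715,588 in favor — approved.
Class III: 3/5 of 6672489 = 4003493.40, rounded up to 4003494; 4,003,494 required, 4,001,418 in favor — not approved.

Not approved — the Class III shares did not give the required vote.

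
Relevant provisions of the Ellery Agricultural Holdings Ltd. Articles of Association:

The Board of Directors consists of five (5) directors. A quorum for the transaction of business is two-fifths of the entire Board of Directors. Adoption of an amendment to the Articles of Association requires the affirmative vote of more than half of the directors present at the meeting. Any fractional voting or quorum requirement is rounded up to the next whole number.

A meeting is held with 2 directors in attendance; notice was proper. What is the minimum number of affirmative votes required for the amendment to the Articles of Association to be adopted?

The amendment to the Articles of Association requires a majority of the directors present (2).
A majority of 2 is 2.

2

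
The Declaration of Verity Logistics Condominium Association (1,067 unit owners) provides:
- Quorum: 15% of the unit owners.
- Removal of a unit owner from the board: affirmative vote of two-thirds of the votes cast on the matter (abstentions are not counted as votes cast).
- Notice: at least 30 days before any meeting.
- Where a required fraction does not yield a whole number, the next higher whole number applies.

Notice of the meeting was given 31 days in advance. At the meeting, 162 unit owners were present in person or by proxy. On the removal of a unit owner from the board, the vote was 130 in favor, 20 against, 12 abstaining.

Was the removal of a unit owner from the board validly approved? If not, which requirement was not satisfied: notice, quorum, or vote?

Notice: 31 days given; 30 required. Satisfied.
Quorum: 15% of 1,067 = 160.05, rounded up to 161; 162 present. Satisfied.
Vote: requires two-thirds of the votes cast (162 − 12 abstaining = 150); 2/3 of 150 = 100, so 100 needed; 130 in favor. Satisfied.

Valid — all requirements satisfied.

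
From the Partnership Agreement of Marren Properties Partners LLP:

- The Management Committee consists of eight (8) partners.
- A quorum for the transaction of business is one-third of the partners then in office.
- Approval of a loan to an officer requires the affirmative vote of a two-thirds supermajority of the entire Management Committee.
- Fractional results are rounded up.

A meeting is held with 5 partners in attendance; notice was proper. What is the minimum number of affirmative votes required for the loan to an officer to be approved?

6

The loan to an officer requires two-thirds of the entire Management Committee (8).
2/3 of 8 = 5.33, rounded up to 6.
(Only 5 can vote, so the loan to an officer cannot pass at this meeting, but the required vote is still 6.)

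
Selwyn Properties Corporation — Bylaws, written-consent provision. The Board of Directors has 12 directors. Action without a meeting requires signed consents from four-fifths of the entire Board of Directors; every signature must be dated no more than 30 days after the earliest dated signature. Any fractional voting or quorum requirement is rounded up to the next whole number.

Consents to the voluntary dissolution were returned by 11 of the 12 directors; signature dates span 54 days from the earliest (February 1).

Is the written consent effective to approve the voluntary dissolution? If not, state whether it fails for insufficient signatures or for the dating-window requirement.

Signatures required: four-fifths of 12 — 4/5 of 12 = 9.60, rounded up to 10, so 10 needed; 11 signed. Sufficient.
Dating window: the latest signature is 54 days after the earliest; the limit is 30 days. Outside the window.

Not effective — dating-window requirement not satisfied.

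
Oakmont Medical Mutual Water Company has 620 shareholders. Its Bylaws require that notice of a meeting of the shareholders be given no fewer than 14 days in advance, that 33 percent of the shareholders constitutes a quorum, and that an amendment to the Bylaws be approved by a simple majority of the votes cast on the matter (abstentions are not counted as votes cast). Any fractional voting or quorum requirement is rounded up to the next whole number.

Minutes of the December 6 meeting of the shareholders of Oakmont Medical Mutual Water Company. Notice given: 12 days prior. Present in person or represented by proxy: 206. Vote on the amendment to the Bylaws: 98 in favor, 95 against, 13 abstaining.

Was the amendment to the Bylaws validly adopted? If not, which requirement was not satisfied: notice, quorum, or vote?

Invalid — notice requirement not satisfied.

Notice: 12 days given; 14 required. Not satisfied.
Quorum: 33% of 620 = 204.60, rounded up to 205; 206 present. Satisfied.
Vote: requires a majority of the votes cast (206 − 13 abstaining = 193); a majority of 193 is 97, so 97 needed; 98 in favor. Satisfied.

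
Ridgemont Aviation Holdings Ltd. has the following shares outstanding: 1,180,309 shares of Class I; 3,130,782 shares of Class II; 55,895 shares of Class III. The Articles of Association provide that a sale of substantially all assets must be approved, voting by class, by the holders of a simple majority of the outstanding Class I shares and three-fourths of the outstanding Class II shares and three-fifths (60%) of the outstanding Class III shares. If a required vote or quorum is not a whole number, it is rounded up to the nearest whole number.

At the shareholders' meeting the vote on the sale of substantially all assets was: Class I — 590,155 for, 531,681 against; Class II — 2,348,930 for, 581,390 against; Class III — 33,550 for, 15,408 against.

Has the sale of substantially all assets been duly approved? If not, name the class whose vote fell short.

Class I: a majority of 1180309 is 590155; 590,155 required, 590,155 in favor — approved.
Class II: 3/4 of 3130782 = 2348086.50, rounded up to 2348087; 2,348,087 required, 2,348,930 in favor — approved.
Class III: 3/5 of 55895 = 33537; 33,537 required, 33,550 in favor — approved.

Approved — every class gave the required vote.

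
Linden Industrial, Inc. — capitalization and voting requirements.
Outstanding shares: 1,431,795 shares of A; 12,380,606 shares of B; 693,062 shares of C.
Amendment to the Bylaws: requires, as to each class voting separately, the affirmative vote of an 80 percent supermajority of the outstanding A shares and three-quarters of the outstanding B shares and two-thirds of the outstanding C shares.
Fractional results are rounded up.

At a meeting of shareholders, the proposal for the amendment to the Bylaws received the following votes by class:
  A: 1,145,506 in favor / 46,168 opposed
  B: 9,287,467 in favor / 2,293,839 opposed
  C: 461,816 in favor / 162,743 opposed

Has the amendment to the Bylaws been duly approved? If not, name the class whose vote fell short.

A: 4/5 of 1431795 = 1145436; 1,145,436 required, 1,145,506 in favor — approved.
B: 3/4 of 12380606 = 9285454.50, rounded up to 9285455; 9,285,455 required, 9,287,467 in favor — approved.
C: 2/3 of 693062 = 462041.33, rounded up to 462042; 462,042 required, 461,816 in favor — not approved.

Not approved — the C shares did not give the required vote.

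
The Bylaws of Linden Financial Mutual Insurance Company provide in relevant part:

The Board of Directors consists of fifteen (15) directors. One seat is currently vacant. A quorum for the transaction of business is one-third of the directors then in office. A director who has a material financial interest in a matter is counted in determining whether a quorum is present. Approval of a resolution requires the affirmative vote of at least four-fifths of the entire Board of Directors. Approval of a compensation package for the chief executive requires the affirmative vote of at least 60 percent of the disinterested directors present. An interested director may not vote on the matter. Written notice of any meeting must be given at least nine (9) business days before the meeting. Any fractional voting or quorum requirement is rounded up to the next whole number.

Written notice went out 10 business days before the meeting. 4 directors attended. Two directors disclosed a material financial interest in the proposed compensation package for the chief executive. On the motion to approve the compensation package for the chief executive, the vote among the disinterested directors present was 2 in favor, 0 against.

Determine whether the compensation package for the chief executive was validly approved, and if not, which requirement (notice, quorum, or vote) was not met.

Invalid — quorum requirement not satisfied.

Notice: 10 business days given; 9 required (10 ≥ 9). Satisfied.
Quorum: 4 present (interested directors count toward quorum); quorum is 5. Not satisfied.
Vote: the compensation package for the chief executive requires three-fifths of the disinterested directors present (4 − 2 = 2). 3/5 of 2 = 1.20, rounded up to 2, so 2 affirmative votes are needed; 2 voted in favor. Satisfied. (Moot — without a quorum no business can be validly transacted.)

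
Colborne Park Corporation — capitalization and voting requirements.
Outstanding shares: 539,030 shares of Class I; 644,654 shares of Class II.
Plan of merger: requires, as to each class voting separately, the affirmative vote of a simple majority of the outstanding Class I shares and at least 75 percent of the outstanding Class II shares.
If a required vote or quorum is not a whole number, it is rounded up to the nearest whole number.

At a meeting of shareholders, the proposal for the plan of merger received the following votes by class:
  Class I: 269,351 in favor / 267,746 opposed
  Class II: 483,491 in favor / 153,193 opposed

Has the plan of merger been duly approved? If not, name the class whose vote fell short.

Not approved — the Class I shares did not give the required vote.

Class I: a majority of 539030 is 269516; 269,516 required, 269,351 in favor — not approved.
Class II: 3/4 of 644654 = 483490.50, rounded up to 483491; 483,491 required, 483,491 in favor — approved.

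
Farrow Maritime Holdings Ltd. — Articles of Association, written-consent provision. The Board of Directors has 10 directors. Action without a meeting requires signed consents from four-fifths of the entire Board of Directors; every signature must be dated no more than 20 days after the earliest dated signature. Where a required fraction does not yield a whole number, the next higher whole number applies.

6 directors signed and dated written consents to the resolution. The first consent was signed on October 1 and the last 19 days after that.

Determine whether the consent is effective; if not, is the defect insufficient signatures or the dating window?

Signatures required: four-fifths of 10 — 4/5 of 10 = 8, so 8 needed; 6 signed. Insufficient.
Dating window: the latest signature is 19 days after the earliest; the limit is 20 days. Within the window.

Not effective — insufficient signatures.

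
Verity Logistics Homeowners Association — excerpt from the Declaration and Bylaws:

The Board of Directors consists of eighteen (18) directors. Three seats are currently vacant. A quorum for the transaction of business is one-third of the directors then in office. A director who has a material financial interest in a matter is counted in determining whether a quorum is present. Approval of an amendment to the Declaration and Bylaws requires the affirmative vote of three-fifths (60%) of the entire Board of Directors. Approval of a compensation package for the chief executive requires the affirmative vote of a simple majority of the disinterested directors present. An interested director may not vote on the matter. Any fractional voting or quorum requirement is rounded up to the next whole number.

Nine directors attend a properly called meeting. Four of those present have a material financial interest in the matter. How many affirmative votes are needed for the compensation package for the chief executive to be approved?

3

The compensation package for the chief executive requires a majority of the disinterested directors present (9 − 4 = 5).
A majority of 5 is 3.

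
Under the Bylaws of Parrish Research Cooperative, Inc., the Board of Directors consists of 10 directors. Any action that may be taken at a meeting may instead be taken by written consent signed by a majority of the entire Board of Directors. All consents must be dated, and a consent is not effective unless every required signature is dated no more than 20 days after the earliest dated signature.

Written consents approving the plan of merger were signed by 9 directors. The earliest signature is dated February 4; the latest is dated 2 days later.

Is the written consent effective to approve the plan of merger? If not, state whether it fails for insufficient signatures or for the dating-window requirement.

Signatures required: a majority of 10 — a majority of 10 is 6, so 6 needed; 9 signed. Sufficient.
Dating window: the latest signature is 2 days after the earliest; the limit is 20 days. Within the window.

Effective — both the signature and dating-window requirements are satisfied.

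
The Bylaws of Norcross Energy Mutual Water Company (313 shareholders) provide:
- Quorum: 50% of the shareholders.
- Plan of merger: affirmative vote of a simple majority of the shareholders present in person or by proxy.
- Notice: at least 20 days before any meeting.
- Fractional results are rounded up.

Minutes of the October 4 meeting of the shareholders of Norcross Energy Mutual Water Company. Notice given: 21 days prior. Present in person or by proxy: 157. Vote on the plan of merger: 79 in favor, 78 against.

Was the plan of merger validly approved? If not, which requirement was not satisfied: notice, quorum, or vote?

Valid — all requirements satisfied.

Notice: 21 days given; 20 required. Satisfied.
Quorum: 50% of 313 = 156.50, rounded up to 157; 157 present. Satisfied.
Vote: requires a majority of those present (157); a majority of 157 is 79, so 79 needed; 79 in favor. Satisfied.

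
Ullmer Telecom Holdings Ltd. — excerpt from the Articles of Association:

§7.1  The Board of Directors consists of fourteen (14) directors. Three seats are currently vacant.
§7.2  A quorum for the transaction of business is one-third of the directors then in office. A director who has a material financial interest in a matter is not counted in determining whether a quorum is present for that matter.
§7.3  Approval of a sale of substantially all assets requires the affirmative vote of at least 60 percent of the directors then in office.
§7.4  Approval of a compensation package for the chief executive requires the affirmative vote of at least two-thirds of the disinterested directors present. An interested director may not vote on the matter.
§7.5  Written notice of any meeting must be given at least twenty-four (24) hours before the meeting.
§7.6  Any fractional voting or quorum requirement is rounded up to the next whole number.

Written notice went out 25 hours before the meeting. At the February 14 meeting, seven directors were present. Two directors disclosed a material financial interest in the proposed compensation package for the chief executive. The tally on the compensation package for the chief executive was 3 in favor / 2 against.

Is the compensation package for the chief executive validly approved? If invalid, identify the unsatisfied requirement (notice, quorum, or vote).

Notice: 25 hours given; 24 required (25 ≥ 24). Satisfied.
Quorum: 7 present, but the 2 interested directors do not count, leaving 5. Quorum is 4. Satisfied.
Vote: the compensation package for the chief executive requires two-thirds of the disinterested directors present (7 − 2 = 5). 2/3 of 5 = 3.33, rounded up to 4, so 4 affirmative votes are needed; 3 voted in favor. Not satisfied.

Invalid — vote requirement not satisfied.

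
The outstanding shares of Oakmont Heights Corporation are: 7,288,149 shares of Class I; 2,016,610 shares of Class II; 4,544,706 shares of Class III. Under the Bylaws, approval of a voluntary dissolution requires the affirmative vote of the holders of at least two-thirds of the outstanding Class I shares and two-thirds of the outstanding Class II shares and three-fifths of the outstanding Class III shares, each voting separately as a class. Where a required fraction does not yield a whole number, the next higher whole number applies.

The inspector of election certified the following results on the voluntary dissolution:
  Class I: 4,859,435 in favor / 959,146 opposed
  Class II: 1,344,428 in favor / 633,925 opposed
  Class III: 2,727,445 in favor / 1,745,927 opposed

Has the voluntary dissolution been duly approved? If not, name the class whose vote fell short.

Approved — every class gave the required vote.

Class I: 2/3 of 7288149 = 4858766; 4,858,766 required, 4,859,435 in favor — approved.
Class II: 2/3 of 2016610 = 1344406.67, rounded up to 1344407; 1,344,407 required, 1,344,428 in favor — approved.
Class III: 3/5 of 4544706 = 2726823.60, rounded up to 2726824; 2,726,824 required, 2,727,445 in favor — approved.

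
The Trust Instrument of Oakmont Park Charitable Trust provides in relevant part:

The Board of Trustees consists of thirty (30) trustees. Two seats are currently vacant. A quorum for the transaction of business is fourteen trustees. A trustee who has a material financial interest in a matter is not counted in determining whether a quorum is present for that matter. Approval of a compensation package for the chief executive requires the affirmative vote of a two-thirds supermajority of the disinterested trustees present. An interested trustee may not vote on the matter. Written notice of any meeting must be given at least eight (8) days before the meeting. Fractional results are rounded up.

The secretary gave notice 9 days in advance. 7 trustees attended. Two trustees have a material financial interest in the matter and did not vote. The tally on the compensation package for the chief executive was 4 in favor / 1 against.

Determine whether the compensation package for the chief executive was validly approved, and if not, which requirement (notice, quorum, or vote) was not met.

Invalid — quorum requirement not satisfied.

Notice: 9 days given; 8 required (9 ≥ 8). Satisfied.
Quorum: 7 present, but the 2 interested trustees do not count, leaving 5. Quorum is 14. Not satisfied.
Vote: the compensation package for the chief executive requires two-thirds of the disinterested trustees present (7 − 2 = 5). 2/3 of 5 = 3.33, rounded up to 4, so 4 affirmative votes are needed; 4 voted in favor. Satisfied. (Moot — without a quorum no business can be validly transacted.)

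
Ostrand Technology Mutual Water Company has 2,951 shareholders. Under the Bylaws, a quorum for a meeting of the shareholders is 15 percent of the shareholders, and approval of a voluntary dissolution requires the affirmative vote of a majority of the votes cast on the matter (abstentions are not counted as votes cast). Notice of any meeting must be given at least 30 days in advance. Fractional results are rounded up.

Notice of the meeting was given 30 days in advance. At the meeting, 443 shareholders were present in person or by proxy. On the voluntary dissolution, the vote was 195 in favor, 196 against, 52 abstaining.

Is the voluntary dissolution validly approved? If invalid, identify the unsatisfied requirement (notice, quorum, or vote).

Invalid — vote requirement not satisfied.

Notice: 30 days given; 30 required. Satisfied.
Quorum: 15% of 2,951 = 442.65, rounded up to 443; 443 present. Satisfied.
Vote: requires a majority of the votes cast (443 − 52 abstaining = 391); a majority of 391 is 196, so 196 needed; 195 in favor. Not satisfied.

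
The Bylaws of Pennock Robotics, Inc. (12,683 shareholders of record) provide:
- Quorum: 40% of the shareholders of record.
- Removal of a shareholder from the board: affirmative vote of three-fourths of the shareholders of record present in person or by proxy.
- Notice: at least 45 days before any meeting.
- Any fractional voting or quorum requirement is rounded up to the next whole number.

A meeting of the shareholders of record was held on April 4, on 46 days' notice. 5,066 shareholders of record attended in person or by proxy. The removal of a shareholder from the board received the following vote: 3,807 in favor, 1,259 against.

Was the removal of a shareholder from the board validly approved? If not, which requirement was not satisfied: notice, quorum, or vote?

Invalid — quorum requirement not satisfied.

Notice: 46 days given; 45 required. Satisfied.
Quorum: 40% of 12,683 = 5,073.20, rounded up to 5,074; 5,066 present. Not satisfied.
Vote: requires three-fourths of those present (5,066); 3/4 of 5066 = 3799.50, rounded up to 3800, so 3,800 needed; 3,807 in favor. Satisfied.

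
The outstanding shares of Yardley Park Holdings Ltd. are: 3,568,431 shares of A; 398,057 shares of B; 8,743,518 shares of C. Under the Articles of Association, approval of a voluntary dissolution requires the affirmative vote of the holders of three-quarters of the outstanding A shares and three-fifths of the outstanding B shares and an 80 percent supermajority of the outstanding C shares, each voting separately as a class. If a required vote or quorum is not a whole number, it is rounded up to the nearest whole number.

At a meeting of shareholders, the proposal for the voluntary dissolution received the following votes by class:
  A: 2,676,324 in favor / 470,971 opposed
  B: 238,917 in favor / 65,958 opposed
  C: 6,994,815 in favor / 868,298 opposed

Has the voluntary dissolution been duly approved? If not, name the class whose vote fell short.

A: 3/4 of 3568431 = 2676323.25, rounded up to 2676324; 2,676,324 required, 2,676,324 in favor — approved.
B: 3/5 of 398057 = 238834.20, rounded up to 238835; 238,835 required, 238,917 in favor — approved.
C: 4/5 of 8743518 = 6994814.40, rounded up to 6994815; 6,994,815 required, 6,994,815 in favor — approved.

Approved — every class gave the required vote.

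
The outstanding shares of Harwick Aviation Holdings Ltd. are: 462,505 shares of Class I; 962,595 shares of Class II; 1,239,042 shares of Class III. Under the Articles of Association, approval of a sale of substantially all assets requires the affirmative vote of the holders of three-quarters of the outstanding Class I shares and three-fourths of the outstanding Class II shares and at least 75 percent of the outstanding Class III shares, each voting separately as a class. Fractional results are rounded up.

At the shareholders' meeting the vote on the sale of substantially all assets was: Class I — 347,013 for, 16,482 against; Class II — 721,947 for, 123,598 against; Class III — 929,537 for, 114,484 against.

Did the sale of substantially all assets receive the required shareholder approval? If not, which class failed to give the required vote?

Approved — every class gave the required vote.

Class I: 3/4 of 462505 = 346878.75, rounded up to 346879; 346,879 required, 347,013 in favor — approved.
Class II: 3/4 of 962595 = 721946.25, rounded up to 721947; 721,947 required, 721,947 in favor — approved.
Class III: 3/4 of 1239042 = 929281.50, rounded up to 929282; 929,282 required, 929,537 in favor — approved.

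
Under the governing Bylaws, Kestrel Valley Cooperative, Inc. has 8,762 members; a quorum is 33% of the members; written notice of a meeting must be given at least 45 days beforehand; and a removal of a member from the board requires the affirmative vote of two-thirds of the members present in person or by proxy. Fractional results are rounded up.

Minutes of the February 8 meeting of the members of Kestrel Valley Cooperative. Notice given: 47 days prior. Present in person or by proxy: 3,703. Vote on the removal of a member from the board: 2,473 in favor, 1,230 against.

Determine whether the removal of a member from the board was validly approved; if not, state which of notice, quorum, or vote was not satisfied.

Notice: 47 days given; 45 required. Satisfied.
Quorum: 33% of 8,762 = 2,891.46, rounded up to 2,892; 3,703 present. Satisfied.
Vote: requires two-thirds of those present (3,703); 2/3 of 3703 = 2468.67, rounded up to 2469, so 2,469 needed; 2,473 in favor. Satisfied.

Valid — all requirements satisfied.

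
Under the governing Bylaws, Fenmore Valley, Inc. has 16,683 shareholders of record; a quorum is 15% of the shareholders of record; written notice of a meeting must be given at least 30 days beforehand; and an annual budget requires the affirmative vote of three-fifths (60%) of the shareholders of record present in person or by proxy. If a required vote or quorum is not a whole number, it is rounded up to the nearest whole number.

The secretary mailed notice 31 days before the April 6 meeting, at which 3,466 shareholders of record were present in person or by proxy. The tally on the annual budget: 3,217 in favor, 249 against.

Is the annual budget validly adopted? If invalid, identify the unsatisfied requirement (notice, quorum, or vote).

Valid — all requirements satisfied.

Notice: 31 days given; 30 required. Satisfied.
Quorum: 15% of 16,683 = 2,502.45, rounded up to 2,503; 3,466 present. Satisfied.
Vote: requires three-fifths of those present (3,466); 3/5 of 3466 = 2079.60, rounded up to 2080, so 2,080 needed; 3,217 in favor. Satisfied.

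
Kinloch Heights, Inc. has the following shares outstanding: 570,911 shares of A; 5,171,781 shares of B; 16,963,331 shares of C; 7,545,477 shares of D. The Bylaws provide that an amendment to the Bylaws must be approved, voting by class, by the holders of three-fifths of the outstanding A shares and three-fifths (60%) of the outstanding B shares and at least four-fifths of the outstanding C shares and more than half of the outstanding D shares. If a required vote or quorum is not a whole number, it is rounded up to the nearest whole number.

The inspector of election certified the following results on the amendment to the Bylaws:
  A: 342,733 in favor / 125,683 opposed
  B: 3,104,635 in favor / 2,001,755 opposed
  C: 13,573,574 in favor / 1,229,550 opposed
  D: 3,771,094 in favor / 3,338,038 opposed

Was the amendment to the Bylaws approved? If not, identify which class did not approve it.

Not approved — the D shares did not give the required vote.

A: 3/5 of 570911 = 342546.60, rounded up to 342547; 342,547 required, 342,733 in favor — approved.
B: 3/5 of 5171781 = 3103068.60, rounded up to 3103069; 3,103,069 required, 3,104,635 in favor — approved.
C: 4/5 of 16963331 = 13570664.80, rounded up to 13570665; 13,570,665 required, 13,573,574 in favor — approved.
D: a majority of 7545477 is 3772739; 3,772,739 required, 3,771,094 in favor — not approved.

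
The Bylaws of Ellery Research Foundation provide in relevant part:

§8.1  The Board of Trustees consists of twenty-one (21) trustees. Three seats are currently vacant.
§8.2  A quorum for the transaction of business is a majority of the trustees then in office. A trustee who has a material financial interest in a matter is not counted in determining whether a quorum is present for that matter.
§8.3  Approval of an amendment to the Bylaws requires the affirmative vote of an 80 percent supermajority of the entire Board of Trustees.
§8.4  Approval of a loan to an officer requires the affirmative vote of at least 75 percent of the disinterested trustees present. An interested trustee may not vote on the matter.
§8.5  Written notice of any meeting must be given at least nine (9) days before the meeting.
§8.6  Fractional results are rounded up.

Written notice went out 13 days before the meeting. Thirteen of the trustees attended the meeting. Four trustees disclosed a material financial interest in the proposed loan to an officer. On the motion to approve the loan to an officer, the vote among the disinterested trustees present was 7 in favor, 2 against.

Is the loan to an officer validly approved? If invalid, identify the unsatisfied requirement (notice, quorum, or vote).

Invalid — quorum requirement not satisfied.

Notice: 13 days given; 9 required (13 ≥ 9). Satisfied.
Quorum: 13 present, but the 4 interested trustees do not count, leaving 9. Quorum is 10. Not satisfied.
Vote: the loan to an officer requires three-fourths of the disinterested trustees present (13 − 4 = 9). 3/4 of 9 = 6.75, rounded up to 7, so 7 affirmative votes are needed; 7 voted in favor. Satisfied. (Moot — without a quorum no business can be validly transacted.)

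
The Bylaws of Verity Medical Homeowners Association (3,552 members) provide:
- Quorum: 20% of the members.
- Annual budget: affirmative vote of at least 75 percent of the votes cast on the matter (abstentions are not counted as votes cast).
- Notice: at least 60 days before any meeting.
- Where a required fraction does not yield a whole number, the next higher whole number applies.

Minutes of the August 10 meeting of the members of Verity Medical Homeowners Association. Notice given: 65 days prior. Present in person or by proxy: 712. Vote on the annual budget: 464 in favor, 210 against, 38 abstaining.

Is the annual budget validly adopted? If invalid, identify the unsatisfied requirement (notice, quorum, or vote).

Notice: 65 days given; 60 required. Satisfied.
Quorum: 20% of 3,552 = 710.40, rounded up to 711; 712 present. Satisfied.
Vote: requires three-fourths of the votes cast (712 − 38 abstaining = 674); 3/4 of 674 = 505.50, rounded up to 506, so 506 needed; 464 in favor. Not satisfied.

Invalid — vote requirement not satisfied.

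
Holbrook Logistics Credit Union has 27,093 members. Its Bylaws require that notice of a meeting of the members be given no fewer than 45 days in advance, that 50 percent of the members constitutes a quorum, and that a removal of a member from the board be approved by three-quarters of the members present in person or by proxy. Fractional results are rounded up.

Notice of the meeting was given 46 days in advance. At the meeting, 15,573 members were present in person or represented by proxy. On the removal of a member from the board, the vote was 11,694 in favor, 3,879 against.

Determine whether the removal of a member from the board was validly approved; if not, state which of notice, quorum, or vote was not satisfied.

Valid — all requirements satisfied.

Notice: 46 days given; 45 required. Satisfied.
Quorum: 50% of 27,093 = 13,546.50, rounded up to 13,547; 15,573 present. Satisfied.
Vote: requires three-fourths of those present (15,573); 3/4 of 15573 = 11679.75, rounded up to 11680, so 11,680 needed; 11,694 in favor. Satisfied.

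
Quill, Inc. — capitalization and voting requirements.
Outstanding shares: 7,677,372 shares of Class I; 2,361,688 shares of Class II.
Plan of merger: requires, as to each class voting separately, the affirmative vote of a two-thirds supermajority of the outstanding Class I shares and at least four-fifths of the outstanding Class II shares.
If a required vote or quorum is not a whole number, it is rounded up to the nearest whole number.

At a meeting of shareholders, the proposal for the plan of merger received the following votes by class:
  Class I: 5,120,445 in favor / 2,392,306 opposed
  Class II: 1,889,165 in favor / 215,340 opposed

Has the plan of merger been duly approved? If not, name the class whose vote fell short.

Class I: 2/3 of 7677372 = 5118248; 5,118,248 required, 5,120,445 in favor — approved.
Class II: 4/5 of 2361688 = 1889350.40, rounded up to 1889351; 1,889,351 required, 1,889,165 in favor — not approved.

Not approved — the Class II shares did not give the required vote.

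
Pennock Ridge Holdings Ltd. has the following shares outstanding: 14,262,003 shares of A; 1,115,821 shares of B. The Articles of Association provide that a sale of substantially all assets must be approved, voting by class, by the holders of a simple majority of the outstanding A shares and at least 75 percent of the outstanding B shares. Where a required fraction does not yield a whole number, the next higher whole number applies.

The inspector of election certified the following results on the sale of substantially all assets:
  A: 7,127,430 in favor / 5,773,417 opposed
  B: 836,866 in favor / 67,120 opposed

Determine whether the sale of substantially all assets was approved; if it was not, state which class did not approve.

Not approved — the A shares did not give the required vote.

A: a majority of 14262003 is 7131002; 7,131,002 required, 7,127,430 in favor — not approved.
B: 3/4 of 1115821 = 836865.75, rounded up to 836866; 836,866 required, 836,866 in favor — approved.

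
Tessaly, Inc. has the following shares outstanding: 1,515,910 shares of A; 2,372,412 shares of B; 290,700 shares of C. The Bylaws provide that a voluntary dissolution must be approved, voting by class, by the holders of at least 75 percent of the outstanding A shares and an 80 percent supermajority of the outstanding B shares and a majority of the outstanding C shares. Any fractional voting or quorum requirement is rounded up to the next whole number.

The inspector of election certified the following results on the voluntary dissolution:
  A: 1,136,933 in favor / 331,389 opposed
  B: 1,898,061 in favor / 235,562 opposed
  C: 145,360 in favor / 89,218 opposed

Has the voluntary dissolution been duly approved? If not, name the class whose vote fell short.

Approved — every class gave the required vote.

A: 3/4 of 1515910 = 1136932.50, rounded up to 1136933; 1,136,933 required, 1,136,933 in favor — approved.
B: 4/5 of 2372412 = 1897929.60, rounded up to 1897930; 1,897,930 required, 1,898,061 in favor — approved.
C: a majority of 290700 is 145351; 145,351 required, 145,360 in favor — approved.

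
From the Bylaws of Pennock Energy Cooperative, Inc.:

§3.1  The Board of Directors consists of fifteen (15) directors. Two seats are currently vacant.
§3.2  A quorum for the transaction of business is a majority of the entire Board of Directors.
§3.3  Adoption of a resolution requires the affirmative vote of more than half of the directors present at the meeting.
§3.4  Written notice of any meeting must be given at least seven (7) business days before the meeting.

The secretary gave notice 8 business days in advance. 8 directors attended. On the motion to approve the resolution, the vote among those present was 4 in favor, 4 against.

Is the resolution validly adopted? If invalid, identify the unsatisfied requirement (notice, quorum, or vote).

Invalid — vote requirement not satisfied.

Notice: 8 business days given; 7 required (8 ≥ 7). Satisfied.
Quorum: 8 present; quorum is 8. Satisfied.
Vote: the resolution requires a majority of the directors present (8). A majority of 8 is 5, so 5 affirmative votes are needed; 4 voted in favor. Not satisfied.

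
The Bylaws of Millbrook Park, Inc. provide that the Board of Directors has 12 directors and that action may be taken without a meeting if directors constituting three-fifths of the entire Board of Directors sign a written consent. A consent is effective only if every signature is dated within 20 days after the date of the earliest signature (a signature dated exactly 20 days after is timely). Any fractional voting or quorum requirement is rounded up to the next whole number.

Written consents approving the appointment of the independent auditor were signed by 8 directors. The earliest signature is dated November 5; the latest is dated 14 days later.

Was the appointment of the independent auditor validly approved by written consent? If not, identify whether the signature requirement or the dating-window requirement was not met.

Signatures required: three-fifths of 12 — 3/5 of 12 = 7.20, rounded up to 8, so 8 needed; 8 signed. Sufficient.
Dating window: the latest signature is 14 days after the earliest; the limit is 20 days. Within the window.

Effective — both the signature and dating-window requirements are satisfied.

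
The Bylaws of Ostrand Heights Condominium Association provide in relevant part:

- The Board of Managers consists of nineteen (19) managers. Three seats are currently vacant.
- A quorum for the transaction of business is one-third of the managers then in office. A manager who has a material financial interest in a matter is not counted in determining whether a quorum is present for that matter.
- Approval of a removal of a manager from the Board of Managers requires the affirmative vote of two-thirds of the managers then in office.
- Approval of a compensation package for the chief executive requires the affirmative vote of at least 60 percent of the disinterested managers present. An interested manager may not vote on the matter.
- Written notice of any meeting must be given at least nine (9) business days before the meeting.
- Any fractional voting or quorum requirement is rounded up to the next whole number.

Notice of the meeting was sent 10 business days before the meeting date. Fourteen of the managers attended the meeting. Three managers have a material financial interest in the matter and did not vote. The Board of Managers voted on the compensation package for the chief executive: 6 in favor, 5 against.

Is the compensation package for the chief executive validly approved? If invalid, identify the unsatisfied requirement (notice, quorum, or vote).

Notice: 10 business days given; 9 required (10 ≥ 9). Satisfied.
Quorum: 14 present, but the 3 interested managers do not count, leaving 11. Quorum is 6. Satisfied.
Vote: the compensation package for the chief executive requires three-fifths of the disinterested managers present (14 − 3 = 11). 3/5 of 11 = 6.60, rounded up to 7, so 7 affirmative votes are needed; 6 voted in favor. Not satisfied.

Invalid — vote requirement not satisfied.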